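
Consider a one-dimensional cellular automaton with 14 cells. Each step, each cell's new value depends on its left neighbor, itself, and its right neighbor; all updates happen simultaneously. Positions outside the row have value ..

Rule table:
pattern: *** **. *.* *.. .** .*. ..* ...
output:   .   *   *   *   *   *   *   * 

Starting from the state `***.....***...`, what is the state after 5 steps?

*.*******.****
***.....***..*
*.*******.****  (repeats step 1; period 2)
step 5: *.*******.****

*.*******.****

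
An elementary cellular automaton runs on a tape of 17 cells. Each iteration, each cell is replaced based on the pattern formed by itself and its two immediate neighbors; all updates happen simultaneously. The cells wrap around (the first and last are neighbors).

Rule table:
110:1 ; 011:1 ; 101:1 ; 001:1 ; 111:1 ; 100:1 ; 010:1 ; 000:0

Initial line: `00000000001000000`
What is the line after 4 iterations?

iteration 1: 00000000011100000
iteration 2: 00000000111110000
iteration 3: 00000001111111000
iteration 4: 00000011111111100

00000011111111100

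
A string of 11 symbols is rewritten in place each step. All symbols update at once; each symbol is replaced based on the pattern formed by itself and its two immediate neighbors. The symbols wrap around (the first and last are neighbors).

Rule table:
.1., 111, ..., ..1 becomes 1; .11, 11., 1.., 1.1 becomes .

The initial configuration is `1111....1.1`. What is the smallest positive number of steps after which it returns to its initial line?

17

111..1111..
.1..1.11..1
.1.11....11
.1....111..
11.111.1..1
1...1..1.1.
1.111.11.1.
1..1.....1.
1.11.11111.
1.....111..
1.1111.1..1
...11..1.1.
111...11.1.
.1..11...1.
11.1...111.
...1.11.1..
1111....1.1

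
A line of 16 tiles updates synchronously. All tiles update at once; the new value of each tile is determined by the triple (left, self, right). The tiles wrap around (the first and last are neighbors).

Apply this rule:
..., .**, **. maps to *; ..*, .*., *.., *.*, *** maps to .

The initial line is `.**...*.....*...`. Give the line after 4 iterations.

.**.*...***...**
.**...*.*.*.*.**
.**.*.........**
.**...*******.**

.**...*******.**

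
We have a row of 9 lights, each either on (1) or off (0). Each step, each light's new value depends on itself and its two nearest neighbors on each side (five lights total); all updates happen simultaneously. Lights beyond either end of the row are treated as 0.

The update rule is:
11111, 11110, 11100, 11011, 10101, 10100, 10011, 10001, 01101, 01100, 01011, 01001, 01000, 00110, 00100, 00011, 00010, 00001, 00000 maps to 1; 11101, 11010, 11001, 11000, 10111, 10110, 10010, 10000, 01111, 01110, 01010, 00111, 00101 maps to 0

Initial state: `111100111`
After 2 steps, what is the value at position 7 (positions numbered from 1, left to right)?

1

001101001
111101101
position 7 holds 1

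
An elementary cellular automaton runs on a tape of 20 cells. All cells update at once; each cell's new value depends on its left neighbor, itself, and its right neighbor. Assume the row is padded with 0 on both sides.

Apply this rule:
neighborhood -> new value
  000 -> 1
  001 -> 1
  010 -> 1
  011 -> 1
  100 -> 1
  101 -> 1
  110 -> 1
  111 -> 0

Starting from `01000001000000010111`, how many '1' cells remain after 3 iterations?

iteration 1: 11111111111111111101
iteration 2: 10000000000000000111
iteration 3: 11111111111111111101
count of 1: 19

19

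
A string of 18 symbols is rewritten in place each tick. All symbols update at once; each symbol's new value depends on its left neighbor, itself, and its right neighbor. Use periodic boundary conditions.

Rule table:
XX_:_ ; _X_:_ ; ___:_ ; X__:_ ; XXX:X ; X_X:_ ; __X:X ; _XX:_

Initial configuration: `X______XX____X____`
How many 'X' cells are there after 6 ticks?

______X_____X____X
_____X_____X____X_
____X_____X____X__
___X_____X____X___
__X_____X____X____
_X_____X____X_____
count of X: 3

3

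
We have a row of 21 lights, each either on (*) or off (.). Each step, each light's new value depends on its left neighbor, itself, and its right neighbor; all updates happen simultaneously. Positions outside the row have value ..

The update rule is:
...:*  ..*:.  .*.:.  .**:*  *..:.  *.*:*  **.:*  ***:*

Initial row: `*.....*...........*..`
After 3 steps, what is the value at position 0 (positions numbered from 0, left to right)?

.

step 1: ..***...*********...*
step 2: *.***.*.*********.*..
step 3: .*****.***********..*
position 0 holds .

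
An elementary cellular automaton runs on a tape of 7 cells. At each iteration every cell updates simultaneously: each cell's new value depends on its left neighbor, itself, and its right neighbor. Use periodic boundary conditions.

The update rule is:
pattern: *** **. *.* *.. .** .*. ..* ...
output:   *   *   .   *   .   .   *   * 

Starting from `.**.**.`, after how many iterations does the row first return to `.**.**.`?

*.*..**
*..**.*
***.*..
.**..**
..***.*
**.**..
.*..***
..**.**
**.*..*
**..**.
.***.*.
*.**..*
*..***.
.**.**.

14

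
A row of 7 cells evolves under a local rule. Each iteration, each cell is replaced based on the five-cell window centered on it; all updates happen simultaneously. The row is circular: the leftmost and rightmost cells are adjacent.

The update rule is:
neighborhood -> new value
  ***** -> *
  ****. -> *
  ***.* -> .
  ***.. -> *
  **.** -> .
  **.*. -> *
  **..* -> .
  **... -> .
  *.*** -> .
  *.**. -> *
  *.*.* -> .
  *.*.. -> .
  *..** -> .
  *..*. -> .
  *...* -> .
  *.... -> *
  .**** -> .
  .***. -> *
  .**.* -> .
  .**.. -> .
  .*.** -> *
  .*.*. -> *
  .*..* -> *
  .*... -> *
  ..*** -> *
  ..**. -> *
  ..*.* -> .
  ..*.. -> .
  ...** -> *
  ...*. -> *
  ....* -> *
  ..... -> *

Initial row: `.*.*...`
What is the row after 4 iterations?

*.*.***
.*.*..*
*.*.*..
.*.*.*.

.*.*.*.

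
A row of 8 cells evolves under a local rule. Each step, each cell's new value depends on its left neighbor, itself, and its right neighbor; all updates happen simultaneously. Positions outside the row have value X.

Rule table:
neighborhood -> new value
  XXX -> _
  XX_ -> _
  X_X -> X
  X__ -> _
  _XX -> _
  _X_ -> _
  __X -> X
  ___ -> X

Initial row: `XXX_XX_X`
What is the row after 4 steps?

__XX_X_X

step 1: ___X__X_
step 2: _XX__X_X
step 3: X___X_X_
step 4: __XX_X_X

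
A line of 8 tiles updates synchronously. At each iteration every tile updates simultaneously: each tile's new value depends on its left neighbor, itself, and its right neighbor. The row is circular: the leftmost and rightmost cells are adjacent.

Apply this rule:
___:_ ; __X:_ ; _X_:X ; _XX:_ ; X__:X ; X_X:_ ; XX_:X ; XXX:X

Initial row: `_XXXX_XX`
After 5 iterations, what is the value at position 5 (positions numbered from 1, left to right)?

iteration 1: __XXX__X
iteration 2: X__XXX_X
iteration 3: XX__XX__
iteration 4: _XX__XX_
iteration 5: __XX__XX
position 5 holds _

_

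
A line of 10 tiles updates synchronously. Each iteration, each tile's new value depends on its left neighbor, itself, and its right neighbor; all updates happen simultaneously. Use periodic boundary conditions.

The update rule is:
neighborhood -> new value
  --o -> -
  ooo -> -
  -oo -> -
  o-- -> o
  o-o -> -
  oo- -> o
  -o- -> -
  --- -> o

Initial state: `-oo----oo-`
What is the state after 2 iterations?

o----oo--o

iteration 1: --oooo--oo
iteration 2: o----oo--o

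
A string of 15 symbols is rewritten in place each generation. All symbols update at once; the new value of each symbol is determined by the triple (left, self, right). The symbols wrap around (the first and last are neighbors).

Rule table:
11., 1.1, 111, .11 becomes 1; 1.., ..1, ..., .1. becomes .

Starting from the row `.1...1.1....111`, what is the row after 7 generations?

1.....1.....111
1...........111
1...........111  (fixed point — unchanged through generation 7)

1...........111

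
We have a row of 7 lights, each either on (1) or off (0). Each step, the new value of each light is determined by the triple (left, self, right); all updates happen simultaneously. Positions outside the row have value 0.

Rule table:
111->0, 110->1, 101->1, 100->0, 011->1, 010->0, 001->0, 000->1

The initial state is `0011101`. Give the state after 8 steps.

1010110
0101110
0011010
1011100
0110101
0111010
0101100
0011101

0011101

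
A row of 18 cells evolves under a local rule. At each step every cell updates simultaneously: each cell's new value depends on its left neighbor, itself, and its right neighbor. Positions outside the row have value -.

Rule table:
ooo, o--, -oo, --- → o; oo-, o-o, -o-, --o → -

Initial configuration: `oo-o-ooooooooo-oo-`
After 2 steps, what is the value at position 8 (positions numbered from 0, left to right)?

o----oooooooo--o-o
-ooo-ooooooo-o----
position 8 holds o

o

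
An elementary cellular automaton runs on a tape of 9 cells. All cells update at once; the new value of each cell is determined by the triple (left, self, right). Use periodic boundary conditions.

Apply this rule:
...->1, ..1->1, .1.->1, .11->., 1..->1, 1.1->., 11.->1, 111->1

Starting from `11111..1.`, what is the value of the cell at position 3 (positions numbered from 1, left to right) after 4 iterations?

.1111111.
1.1111111
1..111111
111.11111
position 3 holds 1

1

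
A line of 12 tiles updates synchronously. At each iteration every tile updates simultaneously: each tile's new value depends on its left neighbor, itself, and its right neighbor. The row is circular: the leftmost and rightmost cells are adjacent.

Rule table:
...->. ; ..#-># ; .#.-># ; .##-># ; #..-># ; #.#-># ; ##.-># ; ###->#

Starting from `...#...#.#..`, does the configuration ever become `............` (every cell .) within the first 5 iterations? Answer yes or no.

no

..###.#####.
.###########
############
############  (fixed point — unchanged through iteration 5)
iteration 5 is ############, still not uniform .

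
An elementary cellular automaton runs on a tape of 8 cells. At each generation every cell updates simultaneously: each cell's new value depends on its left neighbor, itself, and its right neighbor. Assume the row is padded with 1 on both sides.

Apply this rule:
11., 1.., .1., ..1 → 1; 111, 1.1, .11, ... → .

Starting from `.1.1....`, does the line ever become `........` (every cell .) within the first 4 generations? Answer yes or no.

no

generation 1: .1.11..1
generation 2: .1..111.
generation 3: .111..1.
generation 4: ...1111.
generation 4 is ...1111., still not uniform .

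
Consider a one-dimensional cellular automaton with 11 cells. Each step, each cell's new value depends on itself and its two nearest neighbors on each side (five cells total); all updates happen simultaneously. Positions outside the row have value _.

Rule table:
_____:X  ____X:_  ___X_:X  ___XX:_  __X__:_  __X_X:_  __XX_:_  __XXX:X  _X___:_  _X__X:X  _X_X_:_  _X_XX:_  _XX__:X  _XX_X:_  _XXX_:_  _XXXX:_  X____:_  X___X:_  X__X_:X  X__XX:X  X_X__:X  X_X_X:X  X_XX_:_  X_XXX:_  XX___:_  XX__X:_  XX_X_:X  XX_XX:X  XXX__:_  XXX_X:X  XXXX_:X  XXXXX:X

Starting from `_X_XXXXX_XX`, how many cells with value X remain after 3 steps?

X____XXXX_X
_____X_XXXX
XXX_X____X_
count of X: 5

5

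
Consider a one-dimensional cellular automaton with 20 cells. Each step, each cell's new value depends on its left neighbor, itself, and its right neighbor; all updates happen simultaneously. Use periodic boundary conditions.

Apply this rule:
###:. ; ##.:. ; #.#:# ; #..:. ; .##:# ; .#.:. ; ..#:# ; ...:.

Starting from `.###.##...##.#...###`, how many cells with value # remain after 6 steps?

step 1: ##..##...##.#...##..
step 2: #..##...##.#...##..#
step 3: ..##...##.#...##..##
step 4: .##...##.#...##..##.
step 5: ##...##.#...##..##..
step 6: #...##.#...##..##..#
count of #: 9

9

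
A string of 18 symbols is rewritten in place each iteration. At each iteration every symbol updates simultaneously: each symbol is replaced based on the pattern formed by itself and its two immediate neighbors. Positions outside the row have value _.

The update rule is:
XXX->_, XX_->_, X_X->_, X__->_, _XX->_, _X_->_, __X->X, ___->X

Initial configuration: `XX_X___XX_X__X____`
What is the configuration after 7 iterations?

________XX_____X__

_____XX_____X__XXX
XXXXX___XXXX__X___
______XX_____X__XX
XXXXXX___XXXX__X__
_______XX_____X__X
XXXXXXX___XXXX__X_
________XX_____X__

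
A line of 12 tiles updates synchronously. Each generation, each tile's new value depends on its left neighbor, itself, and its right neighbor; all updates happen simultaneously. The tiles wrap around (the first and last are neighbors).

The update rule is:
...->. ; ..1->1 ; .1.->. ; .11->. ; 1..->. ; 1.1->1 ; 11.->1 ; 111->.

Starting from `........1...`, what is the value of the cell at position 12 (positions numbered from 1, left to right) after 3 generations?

generation 1: .......1....
generation 2: ......1.....
generation 3: .....1......
position 12 holds .

.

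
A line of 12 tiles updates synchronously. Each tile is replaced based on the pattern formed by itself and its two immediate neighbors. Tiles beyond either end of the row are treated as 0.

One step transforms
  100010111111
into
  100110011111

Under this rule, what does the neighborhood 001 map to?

1

At position 3 the neighborhood is 001; the next row has 1 there.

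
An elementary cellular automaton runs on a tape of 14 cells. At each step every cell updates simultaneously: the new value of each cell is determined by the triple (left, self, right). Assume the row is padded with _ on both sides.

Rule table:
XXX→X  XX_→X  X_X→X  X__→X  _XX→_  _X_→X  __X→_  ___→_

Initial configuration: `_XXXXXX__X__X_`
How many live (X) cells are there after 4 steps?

step 1: __XXXXXX_XX_XX
step 2: ___XXXXXX_XX_X
step 3: ____XXXXXX_XXX
step 4: _____XXXXXX_XX
count of X: 8

8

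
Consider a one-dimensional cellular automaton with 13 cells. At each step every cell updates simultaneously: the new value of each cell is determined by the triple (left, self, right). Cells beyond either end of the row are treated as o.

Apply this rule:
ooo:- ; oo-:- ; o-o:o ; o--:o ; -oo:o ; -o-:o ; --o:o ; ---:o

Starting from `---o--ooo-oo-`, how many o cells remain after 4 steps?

ooooooo--oo-o
-------ooo-oo
oooooooo--oo-
--------ooo-o
count of o: 4

4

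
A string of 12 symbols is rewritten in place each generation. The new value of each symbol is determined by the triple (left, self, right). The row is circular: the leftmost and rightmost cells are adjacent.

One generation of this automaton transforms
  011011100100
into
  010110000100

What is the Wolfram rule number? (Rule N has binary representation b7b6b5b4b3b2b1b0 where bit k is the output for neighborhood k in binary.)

position 5: 111 → 0  (bit 7 = 0)
position 2: 110 → 0  (bit 6 = 0)
position 3: 101 → 1  (bit 5 = 1)
position 7: 100 → 0  (bit 4 = 0)
position 1: 011 → 1  (bit 3 = 1)
position 9: 010 → 1  (bit 2 = 1)
position 0: 001 → 0  (bit 1 = 0)
position 11: 000 → 0  (bit 0 = 0)
bits b7..b0 = 00101100 = 44

44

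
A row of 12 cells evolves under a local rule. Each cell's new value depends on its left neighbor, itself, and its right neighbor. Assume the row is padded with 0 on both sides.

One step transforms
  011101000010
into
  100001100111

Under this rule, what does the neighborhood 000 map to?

0

At position 7 the neighborhood is 000; the next row has 0 there.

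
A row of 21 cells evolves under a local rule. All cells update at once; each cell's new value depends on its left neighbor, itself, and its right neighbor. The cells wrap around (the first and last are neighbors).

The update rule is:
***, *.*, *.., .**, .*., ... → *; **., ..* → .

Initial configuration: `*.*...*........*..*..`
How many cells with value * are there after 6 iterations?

*****.********.**.**.
****.********.**.**.*
***.********.**.**.**
**.********.**.**.***
*.********.**.**.****
.********.**.**.*****
count of *: 17

17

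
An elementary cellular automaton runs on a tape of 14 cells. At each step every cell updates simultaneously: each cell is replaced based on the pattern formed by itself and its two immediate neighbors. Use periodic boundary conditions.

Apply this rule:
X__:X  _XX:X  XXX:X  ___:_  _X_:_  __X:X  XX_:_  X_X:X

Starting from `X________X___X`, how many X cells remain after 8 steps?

8

_X______X_X_XX
X_X____X_X_XX_
_X_X__X_X_XX_X
X_X_XX_X_XX_X_
_X_XX_X_XX_X_X
X_XX_X_XX_X_X_
_XX_X_XX_X_X_X
XX_X_XX_X_X_X_
count of X: 8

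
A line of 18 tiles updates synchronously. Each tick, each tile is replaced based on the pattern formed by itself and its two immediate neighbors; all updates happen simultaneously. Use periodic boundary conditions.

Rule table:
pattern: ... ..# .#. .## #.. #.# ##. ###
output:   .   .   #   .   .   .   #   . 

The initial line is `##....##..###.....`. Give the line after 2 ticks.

tick 1: .#.....#....#.....
tick 2: .#.....#....#.....

.#.....#....#.....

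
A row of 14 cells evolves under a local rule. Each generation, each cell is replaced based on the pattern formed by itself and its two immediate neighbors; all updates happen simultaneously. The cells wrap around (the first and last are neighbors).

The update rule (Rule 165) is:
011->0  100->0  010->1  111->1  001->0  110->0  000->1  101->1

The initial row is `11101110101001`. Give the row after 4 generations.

10001011011011

generation 1: 11010101111000
generation 2: 00111110110010
generation 3: 10011101000010
generation 4: 10001011011011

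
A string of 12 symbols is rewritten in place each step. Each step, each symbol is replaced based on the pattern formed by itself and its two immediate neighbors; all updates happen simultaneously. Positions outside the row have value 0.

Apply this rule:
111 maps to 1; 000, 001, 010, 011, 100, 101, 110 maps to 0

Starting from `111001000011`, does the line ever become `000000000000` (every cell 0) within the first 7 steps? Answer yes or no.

yes

step 1: 010000000000
step 2: 000000000000
all cells are 0 at step 2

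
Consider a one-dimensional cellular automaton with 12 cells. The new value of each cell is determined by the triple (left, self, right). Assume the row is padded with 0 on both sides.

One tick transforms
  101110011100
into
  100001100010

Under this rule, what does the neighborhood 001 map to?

At position 6 the neighborhood is 001; the next row has 1 there.

1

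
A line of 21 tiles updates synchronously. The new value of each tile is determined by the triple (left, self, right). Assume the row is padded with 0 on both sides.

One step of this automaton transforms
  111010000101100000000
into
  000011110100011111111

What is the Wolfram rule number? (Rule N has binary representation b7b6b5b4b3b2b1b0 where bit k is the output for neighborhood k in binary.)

position 1: 111 → 0  (bit 7 = 0)
position 2: 110 → 0  (bit 6 = 0)
position 3: 101 → 0  (bit 5 = 0)
position 5: 100 → 1  (bit 4 = 1)
position 0: 011 → 0  (bit 3 = 0)
position 4: 010 → 1  (bit 2 = 1)
position 8: 001 → 0  (bit 1 = 0)
position 6: 000 → 1  (bit 0 = 1)
bits b7..b0 = 00010101 = 21

21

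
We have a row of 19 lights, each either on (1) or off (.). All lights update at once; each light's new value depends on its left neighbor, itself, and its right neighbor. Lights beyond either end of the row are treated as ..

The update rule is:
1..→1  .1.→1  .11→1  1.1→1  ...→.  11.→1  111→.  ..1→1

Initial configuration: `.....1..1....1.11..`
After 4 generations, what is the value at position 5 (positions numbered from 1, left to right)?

.

generation 1: ....111111..111111.
generation 2: ...11....1111....11
generation 3: ..1111..11..11..111
generation 4: .11..111111111111.1
position 5 holds .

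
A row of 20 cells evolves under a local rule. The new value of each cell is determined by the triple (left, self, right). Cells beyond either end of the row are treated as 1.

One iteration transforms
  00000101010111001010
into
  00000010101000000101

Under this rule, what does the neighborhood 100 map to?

0

At position 0 the neighborhood is 100; the next row has 0 there.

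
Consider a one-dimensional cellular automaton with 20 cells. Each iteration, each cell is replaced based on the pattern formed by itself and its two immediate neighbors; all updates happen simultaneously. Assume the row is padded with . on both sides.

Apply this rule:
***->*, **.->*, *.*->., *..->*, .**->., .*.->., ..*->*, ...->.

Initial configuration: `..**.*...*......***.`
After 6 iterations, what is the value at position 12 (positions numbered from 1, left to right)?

.

iteration 1: .*.*..*.*.*....*.***
iteration 2: *...**.....*..*...**
iteration 3: .*.*.**...*.**.*.*.*
iteration 4: *.....**.*...*......
iteration 5: .*...*.*..*.*.*.....
iteration 6: *.*.*...**.....*....
position 12 holds .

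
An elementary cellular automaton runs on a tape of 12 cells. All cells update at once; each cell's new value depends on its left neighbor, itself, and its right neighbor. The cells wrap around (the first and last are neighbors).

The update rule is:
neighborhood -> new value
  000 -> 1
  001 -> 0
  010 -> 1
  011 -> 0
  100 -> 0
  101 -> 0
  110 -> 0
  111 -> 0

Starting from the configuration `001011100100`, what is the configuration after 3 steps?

101000000101

step 1: 101000000101
step 2: 001011110100
step 3: 101000000101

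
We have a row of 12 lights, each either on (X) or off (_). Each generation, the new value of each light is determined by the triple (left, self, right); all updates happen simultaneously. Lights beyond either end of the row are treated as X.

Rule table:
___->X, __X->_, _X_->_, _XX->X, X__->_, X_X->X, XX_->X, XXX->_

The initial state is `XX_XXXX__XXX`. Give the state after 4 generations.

XXX__X____XX

_XXX__X__X__
XX_X________
_XX__XXXXXX_
XXX__X____XX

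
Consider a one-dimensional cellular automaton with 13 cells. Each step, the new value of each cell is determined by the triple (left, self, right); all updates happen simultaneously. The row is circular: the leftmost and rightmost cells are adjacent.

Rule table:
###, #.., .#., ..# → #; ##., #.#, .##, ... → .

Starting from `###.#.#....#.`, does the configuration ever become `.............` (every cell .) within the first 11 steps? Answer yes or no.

step 1: .#..#.##..##.
step 2: #####...##..#
step 3: ####.#.#..##.
step 4: .##..#.###...
step 5: #..###..#.#..
step 6: ###.#.###.###
step 7: ##..#..#...##
step 8: #.#######.#.#
step 9: ...#####..#..
step 10: ..#.###.####.
step 11: .##..#...##.#
step 11 is .##..#...##.#, still not uniform .

no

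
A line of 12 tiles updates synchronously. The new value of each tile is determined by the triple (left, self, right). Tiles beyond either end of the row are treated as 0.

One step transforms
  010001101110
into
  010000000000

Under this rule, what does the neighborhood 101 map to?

At position 7 the neighborhood is 101; the next row has 0 there.

0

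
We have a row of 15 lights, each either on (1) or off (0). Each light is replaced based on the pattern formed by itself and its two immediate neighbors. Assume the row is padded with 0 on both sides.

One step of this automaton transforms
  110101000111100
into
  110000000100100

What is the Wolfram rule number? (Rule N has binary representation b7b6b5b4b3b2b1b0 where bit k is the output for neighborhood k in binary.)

position 10: 111 → 0  (bit 7 = 0)
position 1: 110 → 1  (bit 6 = 1)
position 2: 101 → 0  (bit 5 = 0)
position 6: 100 → 0  (bit 4 = 0)
position 0: 011 → 1  (bit 3 = 1)
position 3: 010 → 0  (bit 2 = 0)
position 8: 001 → 0  (bit 1 = 0)
position 7: 000 → 0  (bit 0 = 0)
bits b7..b0 = 01001000 = 72

72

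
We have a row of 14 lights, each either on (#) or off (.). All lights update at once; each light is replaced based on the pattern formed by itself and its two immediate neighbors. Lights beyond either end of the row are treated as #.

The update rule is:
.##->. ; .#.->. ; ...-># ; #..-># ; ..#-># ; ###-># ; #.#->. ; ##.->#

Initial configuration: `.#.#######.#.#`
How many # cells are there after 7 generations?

....######....
####.#########
####..########
######.#######
######..######
########.#####
########..####
count of #: 12

12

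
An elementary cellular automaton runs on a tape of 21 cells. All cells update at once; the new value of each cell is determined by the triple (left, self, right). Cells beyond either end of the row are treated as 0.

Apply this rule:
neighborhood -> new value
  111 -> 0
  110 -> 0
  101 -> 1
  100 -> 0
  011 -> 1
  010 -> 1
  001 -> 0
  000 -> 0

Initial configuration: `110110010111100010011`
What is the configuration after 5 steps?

101100011100000010010
111000010000000010010
100000010000000010010
100000010000000010010  (fixed point — unchanged through step 5)

100000010000000010010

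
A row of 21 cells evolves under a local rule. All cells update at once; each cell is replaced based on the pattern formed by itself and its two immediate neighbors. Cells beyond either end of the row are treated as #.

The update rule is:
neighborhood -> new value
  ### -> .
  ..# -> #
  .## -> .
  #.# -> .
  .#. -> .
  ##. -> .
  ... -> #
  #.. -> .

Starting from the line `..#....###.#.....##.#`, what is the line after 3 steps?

.##..###......####...

.#..###......####....
...#....#####.....###
.##..###......####...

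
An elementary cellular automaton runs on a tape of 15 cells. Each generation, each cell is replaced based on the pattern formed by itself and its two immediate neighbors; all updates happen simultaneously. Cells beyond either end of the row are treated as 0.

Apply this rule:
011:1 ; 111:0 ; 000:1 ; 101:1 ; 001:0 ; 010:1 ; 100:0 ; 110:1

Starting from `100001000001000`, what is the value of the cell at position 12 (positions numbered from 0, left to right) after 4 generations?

1

101101011101011
111111110111111
100000011100001
101111010101101
position 12 holds 1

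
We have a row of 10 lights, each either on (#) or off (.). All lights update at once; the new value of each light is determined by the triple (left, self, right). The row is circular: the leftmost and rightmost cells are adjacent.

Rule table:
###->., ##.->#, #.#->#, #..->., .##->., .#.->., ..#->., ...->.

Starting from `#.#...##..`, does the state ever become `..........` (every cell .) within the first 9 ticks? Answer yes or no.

yes

.#.....#..
..........
all cells are . at tick 2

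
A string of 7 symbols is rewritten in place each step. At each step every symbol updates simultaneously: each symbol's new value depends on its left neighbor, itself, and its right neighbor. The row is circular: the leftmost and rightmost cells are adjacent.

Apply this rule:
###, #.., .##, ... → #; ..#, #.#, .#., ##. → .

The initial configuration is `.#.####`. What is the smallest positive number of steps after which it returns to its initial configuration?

7

...###.
##.##.#
#..#..#
.#..#.#
..#....
#..####
.#.####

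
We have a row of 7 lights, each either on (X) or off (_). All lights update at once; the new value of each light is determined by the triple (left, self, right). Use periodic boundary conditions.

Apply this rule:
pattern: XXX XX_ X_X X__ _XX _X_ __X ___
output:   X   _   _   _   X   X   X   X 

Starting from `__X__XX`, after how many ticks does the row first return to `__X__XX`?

_XX_XX_
XX__X__
X__XX_X
__XX__X
_XX__XX
_X__XX_
XX_XX__
X__X__X
__XX_XX
_XX__X_
XX__XX_
X__XX__
X_XX__X
__X__XX

14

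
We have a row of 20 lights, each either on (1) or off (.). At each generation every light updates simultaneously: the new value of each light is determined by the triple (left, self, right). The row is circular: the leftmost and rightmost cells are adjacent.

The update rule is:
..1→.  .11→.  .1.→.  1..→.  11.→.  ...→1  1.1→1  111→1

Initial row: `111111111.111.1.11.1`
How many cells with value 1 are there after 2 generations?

11

11111111.1.1.1.1..1.
.111111.1.1.1.1....1
count of 1: 11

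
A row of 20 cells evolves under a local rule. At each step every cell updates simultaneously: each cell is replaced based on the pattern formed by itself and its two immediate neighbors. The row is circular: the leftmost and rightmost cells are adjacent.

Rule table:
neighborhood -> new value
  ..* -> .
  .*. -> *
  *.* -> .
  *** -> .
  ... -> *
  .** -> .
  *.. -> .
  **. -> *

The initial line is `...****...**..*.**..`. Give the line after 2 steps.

**....*.*..*..*..*.*
.*.**.*.*..*..*..*..

.*.**.*.*..*..*..*..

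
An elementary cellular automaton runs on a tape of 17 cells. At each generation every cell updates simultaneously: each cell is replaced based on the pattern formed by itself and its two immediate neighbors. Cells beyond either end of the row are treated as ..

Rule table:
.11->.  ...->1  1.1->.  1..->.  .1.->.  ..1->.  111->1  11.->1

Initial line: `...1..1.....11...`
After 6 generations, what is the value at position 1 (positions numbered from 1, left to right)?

.

11......111..1.11
.1.1111..11.....1
....111...1.111..
111..11.1....11.1
.11...1...11..1..
..1.1...1..1....1
position 1 holds .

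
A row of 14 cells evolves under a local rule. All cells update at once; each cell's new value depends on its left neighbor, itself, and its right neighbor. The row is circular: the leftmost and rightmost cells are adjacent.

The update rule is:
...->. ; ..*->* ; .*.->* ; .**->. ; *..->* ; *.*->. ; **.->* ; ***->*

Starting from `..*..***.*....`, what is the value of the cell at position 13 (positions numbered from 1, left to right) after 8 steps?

*

.****.**.**...
*.***..*..**..
*..*******.***
***.******..**
***..*******.*
*****.******..
.****..*******
..*****.******
position 13 holds *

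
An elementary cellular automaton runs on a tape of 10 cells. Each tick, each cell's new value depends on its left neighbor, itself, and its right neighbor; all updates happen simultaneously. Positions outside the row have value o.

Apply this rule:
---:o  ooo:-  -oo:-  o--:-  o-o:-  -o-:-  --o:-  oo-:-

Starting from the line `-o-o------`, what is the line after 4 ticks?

-ooo------

-----oooo-
-ooo------
-----oooo-  (repeats tick 1; period 2)
tick 4: -ooo------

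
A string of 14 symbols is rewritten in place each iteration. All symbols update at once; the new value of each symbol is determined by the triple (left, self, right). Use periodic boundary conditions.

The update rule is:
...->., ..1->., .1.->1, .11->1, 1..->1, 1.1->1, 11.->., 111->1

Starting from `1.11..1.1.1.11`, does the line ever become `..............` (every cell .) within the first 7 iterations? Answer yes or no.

.11.1.11111111
11.1111111111.
1.1111111111.1
.1111111111.11
1111111111.11.
111111111.11.1
11111111.11.11
iteration 7 is 11111111.11.11, still not uniform .

no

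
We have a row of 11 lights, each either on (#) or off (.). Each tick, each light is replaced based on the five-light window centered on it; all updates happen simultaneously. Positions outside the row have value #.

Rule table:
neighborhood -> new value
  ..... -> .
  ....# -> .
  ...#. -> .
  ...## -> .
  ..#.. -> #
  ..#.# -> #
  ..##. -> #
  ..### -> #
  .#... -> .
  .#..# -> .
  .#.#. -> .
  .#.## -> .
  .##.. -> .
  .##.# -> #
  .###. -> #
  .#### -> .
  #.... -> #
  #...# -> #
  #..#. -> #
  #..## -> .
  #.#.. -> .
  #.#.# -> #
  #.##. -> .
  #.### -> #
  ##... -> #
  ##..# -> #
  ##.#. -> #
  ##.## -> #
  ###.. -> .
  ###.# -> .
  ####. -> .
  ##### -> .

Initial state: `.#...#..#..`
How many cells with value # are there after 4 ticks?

4

#..#.#.##..
.###.#...#.
###.#..#.#.
...#..##.#.
count of #: 4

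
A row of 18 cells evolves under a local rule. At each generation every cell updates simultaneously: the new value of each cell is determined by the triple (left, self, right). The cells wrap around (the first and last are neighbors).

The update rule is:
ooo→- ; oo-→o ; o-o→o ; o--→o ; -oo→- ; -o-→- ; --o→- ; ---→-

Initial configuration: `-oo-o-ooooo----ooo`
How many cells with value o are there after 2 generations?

7

generation 1: o-oo-o----oo-----o
generation 2: oo-oo-o----oo-----
count of o: 7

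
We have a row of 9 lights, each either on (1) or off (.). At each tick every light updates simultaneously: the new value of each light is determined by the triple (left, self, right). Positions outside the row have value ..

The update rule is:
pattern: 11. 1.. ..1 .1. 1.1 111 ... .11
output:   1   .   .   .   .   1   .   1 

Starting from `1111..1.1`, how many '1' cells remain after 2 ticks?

1111.....
1111.....
count of 1: 4

4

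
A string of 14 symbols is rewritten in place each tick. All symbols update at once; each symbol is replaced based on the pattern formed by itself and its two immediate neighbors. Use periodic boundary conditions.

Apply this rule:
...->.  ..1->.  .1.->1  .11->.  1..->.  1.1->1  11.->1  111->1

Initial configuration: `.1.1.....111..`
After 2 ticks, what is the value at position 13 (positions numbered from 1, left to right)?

.

.111......11..
..11.......1..
position 13 holds .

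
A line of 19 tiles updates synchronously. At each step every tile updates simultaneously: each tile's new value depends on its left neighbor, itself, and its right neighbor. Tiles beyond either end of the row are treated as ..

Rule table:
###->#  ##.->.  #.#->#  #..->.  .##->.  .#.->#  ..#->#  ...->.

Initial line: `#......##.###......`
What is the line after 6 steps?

###.####...........

step 1: #.....#..#.#.......
step 2: #....##.####.......
step 3: #...#..#.##........
step 4: #..##.###..........
step 5: #.#..#.#...........
step 6: ###.####...........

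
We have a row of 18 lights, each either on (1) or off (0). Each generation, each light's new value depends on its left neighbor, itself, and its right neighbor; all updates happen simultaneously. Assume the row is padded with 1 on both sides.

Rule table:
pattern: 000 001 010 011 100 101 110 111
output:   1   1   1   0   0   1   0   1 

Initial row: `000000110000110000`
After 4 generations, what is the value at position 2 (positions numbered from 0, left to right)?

011111000111000111
101110011010011011
010100100110100101
111101101001101110
position 2 holds 1

1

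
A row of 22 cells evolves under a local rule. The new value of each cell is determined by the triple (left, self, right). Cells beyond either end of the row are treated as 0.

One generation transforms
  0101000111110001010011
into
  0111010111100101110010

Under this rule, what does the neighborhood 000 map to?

At position 5 the neighborhood is 000; the next row has 1 there.

1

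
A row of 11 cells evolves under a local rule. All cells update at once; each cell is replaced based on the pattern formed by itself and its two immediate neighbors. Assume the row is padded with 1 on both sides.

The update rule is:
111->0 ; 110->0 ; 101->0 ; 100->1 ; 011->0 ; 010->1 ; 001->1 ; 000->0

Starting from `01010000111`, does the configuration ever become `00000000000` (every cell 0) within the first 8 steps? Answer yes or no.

yes

step 1: 01011001000
step 2: 01000111101
step 3: 01101000000
step 4: 00001100001
step 5: 10010010010
step 6: 01111111110
step 7: 00000000000
all cells are 0 at step 7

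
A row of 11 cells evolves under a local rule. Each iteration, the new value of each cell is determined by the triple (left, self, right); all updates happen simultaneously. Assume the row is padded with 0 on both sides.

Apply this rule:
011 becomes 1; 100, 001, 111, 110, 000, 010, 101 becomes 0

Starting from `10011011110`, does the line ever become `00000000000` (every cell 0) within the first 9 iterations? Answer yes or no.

yes

iteration 1: 00010010000
iteration 2: 00000000000
all cells are 0 at iteration 2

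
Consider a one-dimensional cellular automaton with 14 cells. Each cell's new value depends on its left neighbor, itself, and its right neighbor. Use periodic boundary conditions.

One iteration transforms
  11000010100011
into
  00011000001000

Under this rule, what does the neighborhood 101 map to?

At position 7 the neighborhood is 101; the next row has 0 there.

0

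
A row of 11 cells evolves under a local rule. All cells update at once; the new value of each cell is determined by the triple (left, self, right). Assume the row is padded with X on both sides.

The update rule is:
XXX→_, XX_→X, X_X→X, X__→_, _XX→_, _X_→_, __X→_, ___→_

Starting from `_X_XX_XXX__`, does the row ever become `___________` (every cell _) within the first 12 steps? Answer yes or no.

no

X_X_XX__X__
XX_X_X_____
_XX_X______
X_XX_______
XX_X_______
_XX________
X_X________
XX_________
_X_________
X__________
X__________  (fixed point — unchanged through step 12)
step 12 is X__________, still not uniform _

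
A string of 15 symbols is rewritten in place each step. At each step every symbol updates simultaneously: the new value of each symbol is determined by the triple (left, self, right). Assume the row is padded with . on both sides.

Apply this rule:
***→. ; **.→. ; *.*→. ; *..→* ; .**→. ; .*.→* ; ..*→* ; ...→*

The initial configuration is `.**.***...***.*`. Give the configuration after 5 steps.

*......***....*
*******...*****
.......***.....
*******...*****  (repeats step 2; period 2)
step 5: .......***.....

.......***.....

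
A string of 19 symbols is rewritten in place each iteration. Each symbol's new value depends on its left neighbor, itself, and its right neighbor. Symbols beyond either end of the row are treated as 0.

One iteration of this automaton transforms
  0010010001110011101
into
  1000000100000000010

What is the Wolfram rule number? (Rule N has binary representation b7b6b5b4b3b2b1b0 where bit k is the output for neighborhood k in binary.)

position 10: 111 → 0  (bit 7 = 0)
position 11: 110 → 0  (bit 6 = 0)
position 17: 101 → 1  (bit 5 = 1)
position 3: 100 → 0  (bit 4 = 0)
position 9: 011 → 0  (bit 3 = 0)
position 2: 010 → 0  (bit 2 = 0)
position 1: 001 → 0  (bit 1 = 0)
position 0: 000 → 1  (bit 0 = 1)
bits b7..b0 = 00100001 = 33

33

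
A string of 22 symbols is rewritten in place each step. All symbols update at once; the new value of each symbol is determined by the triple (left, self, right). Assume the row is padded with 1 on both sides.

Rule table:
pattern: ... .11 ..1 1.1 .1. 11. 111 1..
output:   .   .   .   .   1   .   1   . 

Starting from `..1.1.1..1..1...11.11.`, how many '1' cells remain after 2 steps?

5

..1.1.1..1..1.........
..1.1.1..1..1.........
count of 1: 5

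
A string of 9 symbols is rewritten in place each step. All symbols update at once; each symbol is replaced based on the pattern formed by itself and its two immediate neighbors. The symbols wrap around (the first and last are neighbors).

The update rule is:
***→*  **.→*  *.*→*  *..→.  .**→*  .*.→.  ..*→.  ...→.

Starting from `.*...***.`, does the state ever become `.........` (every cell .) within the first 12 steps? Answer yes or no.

no

step 1: .....***.
step 2: .....***.  (fixed point — unchanged through step 12)
step 12 is .....***., still not uniform .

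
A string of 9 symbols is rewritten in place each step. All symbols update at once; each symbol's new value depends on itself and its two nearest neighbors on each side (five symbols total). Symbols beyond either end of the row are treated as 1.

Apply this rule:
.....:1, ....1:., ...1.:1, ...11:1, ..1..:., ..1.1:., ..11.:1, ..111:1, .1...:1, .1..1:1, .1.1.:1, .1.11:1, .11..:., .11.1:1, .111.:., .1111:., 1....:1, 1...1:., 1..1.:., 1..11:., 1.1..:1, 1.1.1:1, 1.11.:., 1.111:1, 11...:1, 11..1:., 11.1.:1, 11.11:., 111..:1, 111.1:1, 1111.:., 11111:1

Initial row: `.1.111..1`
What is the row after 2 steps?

11.1111.1

1111.1..1
11.1111.1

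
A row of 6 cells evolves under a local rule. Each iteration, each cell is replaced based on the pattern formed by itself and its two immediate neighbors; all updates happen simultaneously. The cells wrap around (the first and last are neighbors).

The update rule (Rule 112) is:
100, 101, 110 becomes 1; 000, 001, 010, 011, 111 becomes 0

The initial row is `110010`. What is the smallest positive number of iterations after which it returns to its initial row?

iteration 1: 011001
iteration 2: 101100
iteration 3: 010110
iteration 4: 001011
iteration 5: 100101
iteration 6: 110010

6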